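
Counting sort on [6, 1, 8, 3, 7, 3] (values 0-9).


Input: [6, 1, 8, 3, 7, 3]
Counts: [0, 1, 0, 2, 0, 0, 1, 1, 1, 0]

Sorted: [1, 3, 3, 6, 7, 8]


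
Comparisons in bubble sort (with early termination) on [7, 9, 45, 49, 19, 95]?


Algorithm: bubble sort (with early termination)
Input: [7, 9, 45, 49, 19, 95]
Sorted: [7, 9, 19, 45, 49, 95]

12


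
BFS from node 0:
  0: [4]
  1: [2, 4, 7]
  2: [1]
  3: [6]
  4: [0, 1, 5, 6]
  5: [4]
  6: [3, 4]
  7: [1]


Visit 0, enqueue [4]
Visit 4, enqueue [1, 5, 6]
Visit 1, enqueue [2, 7]
Visit 5, enqueue []
Visit 6, enqueue [3]
Visit 2, enqueue []
Visit 7, enqueue []
Visit 3, enqueue []

BFS order: [0, 4, 1, 5, 6, 2, 7, 3]


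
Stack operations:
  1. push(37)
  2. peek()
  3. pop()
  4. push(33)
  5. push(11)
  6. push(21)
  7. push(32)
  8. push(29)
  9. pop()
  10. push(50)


push(37) -> [37]
peek()->37
pop()->37, []
push(33) -> [33]
push(11) -> [33, 11]
push(21) -> [33, 11, 21]
push(32) -> [33, 11, 21, 32]
push(29) -> [33, 11, 21, 32, 29]
pop()->29, [33, 11, 21, 32]
push(50) -> [33, 11, 21, 32, 50]

Final stack: [33, 11, 21, 32, 50]


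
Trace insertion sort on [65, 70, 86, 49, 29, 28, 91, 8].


Initial: [65, 70, 86, 49, 29, 28, 91, 8]
Insert 70: [65, 70, 86, 49, 29, 28, 91, 8]
Insert 86: [65, 70, 86, 49, 29, 28, 91, 8]
Insert 49: [49, 65, 70, 86, 29, 28, 91, 8]
Insert 29: [29, 49, 65, 70, 86, 28, 91, 8]
Insert 28: [28, 29, 49, 65, 70, 86, 91, 8]
Insert 91: [28, 29, 49, 65, 70, 86, 91, 8]
Insert 8: [8, 28, 29, 49, 65, 70, 86, 91]

Sorted: [8, 28, 29, 49, 65, 70, 86, 91]


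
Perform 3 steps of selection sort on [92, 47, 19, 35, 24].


Initial: [92, 47, 19, 35, 24]
Step 1: min=19 at 2
  Swap: [19, 47, 92, 35, 24]
Step 2: min=24 at 4
  Swap: [19, 24, 92, 35, 47]
Step 3: min=35 at 3
  Swap: [19, 24, 35, 92, 47]

After 3 steps: [19, 24, 35, 92, 47]


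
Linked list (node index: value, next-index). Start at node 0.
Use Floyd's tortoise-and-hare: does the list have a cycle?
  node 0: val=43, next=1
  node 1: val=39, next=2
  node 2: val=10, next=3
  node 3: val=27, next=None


Floyd's tortoise (slow, +1) and hare (fast, +2):
  init: slow=0, fast=0
  step 1: slow=1, fast=2
  step 2: fast 2->3->None, no cycle

Cycle: no


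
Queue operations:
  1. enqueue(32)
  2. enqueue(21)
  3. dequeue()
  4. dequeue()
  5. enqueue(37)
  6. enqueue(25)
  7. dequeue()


enqueue(32) -> [32]
enqueue(21) -> [32, 21]
dequeue()->32, [21]
dequeue()->21, []
enqueue(37) -> [37]
enqueue(25) -> [37, 25]
dequeue()->37, [25]

Final queue: [25]


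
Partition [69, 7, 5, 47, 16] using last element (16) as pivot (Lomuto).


Pivot: 16
  7 <= 16: swap -> [7, 69, 5, 47, 16]
  5 <= 16: swap -> [7, 5, 69, 47, 16]
Place pivot at 2: [7, 5, 16, 47, 69]

Partitioned: [7, 5, 16, 47, 69]


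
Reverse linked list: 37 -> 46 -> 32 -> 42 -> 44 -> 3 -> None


Step 1: curr=37, set curr.next=prev(None) | reversed so far: 37
Step 2: curr=46, set curr.next=prev(37) | reversed so far: 46 -> 37
Step 3: curr=32, set curr.next=prev(46) | reversed so far: 32 -> 46 -> 37
Step 4: curr=42, set curr.next=prev(32) | reversed so far: 42 -> 32 -> 46 -> 37
Step 5: curr=44, set curr.next=prev(42) | reversed so far: 44 -> 42 -> 32 -> 46 -> 37
Step 6: curr=3, set curr.next=prev(44) | reversed so far: 3 -> 44 -> 42 -> 32 -> 46 -> 37

3 -> 44 -> 42 -> 32 -> 46 -> 37 -> None


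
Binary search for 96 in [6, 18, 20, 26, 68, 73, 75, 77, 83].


Step 1: lo=0, hi=8, mid=4, val=68
Step 2: lo=5, hi=8, mid=6, val=75
Step 3: lo=7, hi=8, mid=7, val=77
Step 4: lo=8, hi=8, mid=8, val=83

Not found


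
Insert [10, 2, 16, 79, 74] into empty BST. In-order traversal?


Insert 10: root
Insert 2: L from 10
Insert 16: R from 10
Insert 79: R from 10 -> R from 16
Insert 74: R from 10 -> R from 16 -> L from 79

In-order: [2, 10, 16, 74, 79]


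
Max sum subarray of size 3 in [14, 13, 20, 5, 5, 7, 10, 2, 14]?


[0:3]: 47
[1:4]: 38
[2:5]: 30
[3:6]: 17
[4:7]: 22
[5:8]: 19
[6:9]: 26

Max: 47 at [0:3]


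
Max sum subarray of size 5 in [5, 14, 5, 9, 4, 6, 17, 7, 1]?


[0:5]: 37
[1:6]: 38
[2:7]: 41
[3:8]: 43
[4:9]: 35

Max: 43 at [3:8]


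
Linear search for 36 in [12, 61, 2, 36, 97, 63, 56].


i=0: 12!=36
i=1: 61!=36
i=2: 2!=36
i=3: 36==36 found!

Found at 3, 4 comps


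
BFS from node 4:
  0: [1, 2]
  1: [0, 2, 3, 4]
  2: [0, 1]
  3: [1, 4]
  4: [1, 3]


Visit 4, enqueue [1, 3]
Visit 1, enqueue [0, 2]
Visit 3, enqueue []
Visit 0, enqueue []
Visit 2, enqueue []

BFS order: [4, 1, 3, 0, 2]


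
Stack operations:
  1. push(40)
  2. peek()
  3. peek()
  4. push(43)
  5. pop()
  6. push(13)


push(40) -> [40]
peek()->40
peek()->40
push(43) -> [40, 43]
pop()->43, [40]
push(13) -> [40, 13]

Final stack: [40, 13]


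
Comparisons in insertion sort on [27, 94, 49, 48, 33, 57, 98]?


Algorithm: insertion sort
Input: [27, 94, 49, 48, 33, 57, 98]
Sorted: [27, 33, 48, 49, 57, 94, 98]

13


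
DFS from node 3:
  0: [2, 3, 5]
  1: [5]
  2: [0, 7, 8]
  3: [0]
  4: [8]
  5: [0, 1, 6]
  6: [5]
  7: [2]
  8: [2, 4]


Visit 3, push [0]
Visit 0, push [5, 2]
Visit 2, push [8, 7]
Visit 7, push []
Visit 8, push [4]
Visit 4, push []
Visit 5, push [6, 1]
Visit 1, push []
Visit 6, push []

DFS order: [3, 0, 2, 7, 8, 4, 5, 1, 6]


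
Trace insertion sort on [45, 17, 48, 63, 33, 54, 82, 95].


Initial: [45, 17, 48, 63, 33, 54, 82, 95]
Insert 17: [17, 45, 48, 63, 33, 54, 82, 95]
Insert 48: [17, 45, 48, 63, 33, 54, 82, 95]
Insert 63: [17, 45, 48, 63, 33, 54, 82, 95]
Insert 33: [17, 33, 45, 48, 63, 54, 82, 95]
Insert 54: [17, 33, 45, 48, 54, 63, 82, 95]
Insert 82: [17, 33, 45, 48, 54, 63, 82, 95]
Insert 95: [17, 33, 45, 48, 54, 63, 82, 95]

Sorted: [17, 33, 45, 48, 54, 63, 82, 95]


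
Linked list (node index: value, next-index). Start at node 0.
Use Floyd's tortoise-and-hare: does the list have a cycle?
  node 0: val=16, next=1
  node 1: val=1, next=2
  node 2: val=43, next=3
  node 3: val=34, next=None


Floyd's tortoise (slow, +1) and hare (fast, +2):
  init: slow=0, fast=0
  step 1: slow=1, fast=2
  step 2: fast 2->3->None, no cycle

Cycle: no


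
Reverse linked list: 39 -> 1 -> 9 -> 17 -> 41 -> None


Step 1: curr=39, set curr.next=prev(None) | reversed so far: 39
Step 2: curr=1, set curr.next=prev(39) | reversed so far: 1 -> 39
Step 3: curr=9, set curr.next=prev(1) | reversed so far: 9 -> 1 -> 39
Step 4: curr=17, set curr.next=prev(9) | reversed so far: 17 -> 9 -> 1 -> 39
Step 5: curr=41, set curr.next=prev(17) | reversed so far: 41 -> 17 -> 9 -> 1 -> 39

41 -> 17 -> 9 -> 1 -> 39 -> None


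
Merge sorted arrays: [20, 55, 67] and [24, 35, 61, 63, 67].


Take 20 from A
Take 24 from B
Take 35 from B
Take 55 from A
Take 61 from B
Take 63 from B
Take 67 from A

Merged: [20, 24, 35, 55, 61, 63, 67, 67]


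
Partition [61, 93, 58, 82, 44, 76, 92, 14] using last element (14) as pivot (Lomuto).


Pivot: 14
Place pivot at 0: [14, 93, 58, 82, 44, 76, 92, 61]

Partitioned: [14, 93, 58, 82, 44, 76, 92, 61]


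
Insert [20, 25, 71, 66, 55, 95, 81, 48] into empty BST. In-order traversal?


Insert 20: root
Insert 25: R from 20
Insert 71: R from 20 -> R from 25
Insert 66: R from 20 -> R from 25 -> L from 71
Insert 55: R from 20 -> R from 25 -> L from 71 -> L from 66
Insert 95: R from 20 -> R from 25 -> R from 71
Insert 81: R from 20 -> R from 25 -> R from 71 -> L from 95
Insert 48: R from 20 -> R from 25 -> L from 71 -> L from 66 -> L from 55

In-order: [20, 25, 48, 55, 66, 71, 81, 95]


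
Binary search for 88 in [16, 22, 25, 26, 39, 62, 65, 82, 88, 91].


Step 1: lo=0, hi=9, mid=4, val=39
Step 2: lo=5, hi=9, mid=7, val=82
Step 3: lo=8, hi=9, mid=8, val=88

Found at index 8


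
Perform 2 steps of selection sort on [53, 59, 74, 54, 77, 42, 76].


Initial: [53, 59, 74, 54, 77, 42, 76]
Step 1: min=42 at 5
  Swap: [42, 59, 74, 54, 77, 53, 76]
Step 2: min=53 at 5
  Swap: [42, 53, 74, 54, 77, 59, 76]

After 2 steps: [42, 53, 74, 54, 77, 59, 76]


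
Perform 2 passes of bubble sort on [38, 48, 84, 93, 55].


Initial: [38, 48, 84, 93, 55]
Pass 1: [38, 48, 84, 55, 93] (1 swaps)
Pass 2: [38, 48, 55, 84, 93] (1 swaps)

After 2 passes: [38, 48, 55, 84, 93]


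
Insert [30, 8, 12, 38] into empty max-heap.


Insert 30: [30]
Insert 8: [30, 8]
Insert 12: [30, 8, 12]
Insert 38: [38, 30, 12, 8]

Final heap: [38, 30, 12, 8]


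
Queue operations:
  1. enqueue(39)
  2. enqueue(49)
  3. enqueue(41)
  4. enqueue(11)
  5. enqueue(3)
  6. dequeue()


enqueue(39) -> [39]
enqueue(49) -> [39, 49]
enqueue(41) -> [39, 49, 41]
enqueue(11) -> [39, 49, 41, 11]
enqueue(3) -> [39, 49, 41, 11, 3]
dequeue()->39, [49, 41, 11, 3]

Final queue: [49, 41, 11, 3]


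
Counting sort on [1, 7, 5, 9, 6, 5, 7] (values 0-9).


Input: [1, 7, 5, 9, 6, 5, 7]
Counts: [0, 1, 0, 0, 0, 2, 1, 2, 0, 1]

Sorted: [1, 5, 5, 6, 7, 7, 9]


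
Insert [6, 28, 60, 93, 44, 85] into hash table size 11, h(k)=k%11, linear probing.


Insert 6: h=6 -> slot 6
Insert 28: h=6, 1 probes -> slot 7
Insert 60: h=5 -> slot 5
Insert 93: h=5, 3 probes -> slot 8
Insert 44: h=0 -> slot 0
Insert 85: h=8, 1 probes -> slot 9

Table: [44, None, None, None, None, 60, 6, 28, 93, 85, None]


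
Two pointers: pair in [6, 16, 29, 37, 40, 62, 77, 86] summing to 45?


lo=0(6)+hi=7(86)=92
lo=0(6)+hi=6(77)=83
lo=0(6)+hi=5(62)=68
lo=0(6)+hi=4(40)=46
lo=0(6)+hi=3(37)=43
lo=1(16)+hi=3(37)=53
lo=1(16)+hi=2(29)=45

Yes: 16+29=45


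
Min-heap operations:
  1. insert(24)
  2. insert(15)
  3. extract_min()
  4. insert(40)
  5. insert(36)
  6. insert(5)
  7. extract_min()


insert(24) -> [24]
insert(15) -> [15, 24]
extract_min()->15, [24]
insert(40) -> [24, 40]
insert(36) -> [24, 40, 36]
insert(5) -> [5, 24, 36, 40]
extract_min()->5, [24, 40, 36]

Final heap: [24, 40, 36]


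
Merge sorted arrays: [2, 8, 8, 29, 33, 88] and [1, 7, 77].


Take 1 from B
Take 2 from A
Take 7 from B
Take 8 from A
Take 8 from A
Take 29 from A
Take 33 from A
Take 77 from B

Merged: [1, 2, 7, 8, 8, 29, 33, 77, 88]


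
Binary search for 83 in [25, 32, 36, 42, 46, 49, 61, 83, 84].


Step 1: lo=0, hi=8, mid=4, val=46
Step 2: lo=5, hi=8, mid=6, val=61
Step 3: lo=7, hi=8, mid=7, val=83

Found at index 7


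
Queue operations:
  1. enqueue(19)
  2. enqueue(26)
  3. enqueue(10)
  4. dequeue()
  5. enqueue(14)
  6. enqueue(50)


enqueue(19) -> [19]
enqueue(26) -> [19, 26]
enqueue(10) -> [19, 26, 10]
dequeue()->19, [26, 10]
enqueue(14) -> [26, 10, 14]
enqueue(50) -> [26, 10, 14, 50]

Final queue: [26, 10, 14, 50]


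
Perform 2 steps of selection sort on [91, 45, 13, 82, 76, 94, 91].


Initial: [91, 45, 13, 82, 76, 94, 91]
Step 1: min=13 at 2
  Swap: [13, 45, 91, 82, 76, 94, 91]
Step 2: min=45 at 1
  Swap: [13, 45, 91, 82, 76, 94, 91]

After 2 steps: [13, 45, 91, 82, 76, 94, 91]


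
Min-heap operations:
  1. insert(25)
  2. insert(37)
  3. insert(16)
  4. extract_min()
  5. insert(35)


insert(25) -> [25]
insert(37) -> [25, 37]
insert(16) -> [16, 37, 25]
extract_min()->16, [25, 37]
insert(35) -> [25, 37, 35]

Final heap: [25, 37, 35]


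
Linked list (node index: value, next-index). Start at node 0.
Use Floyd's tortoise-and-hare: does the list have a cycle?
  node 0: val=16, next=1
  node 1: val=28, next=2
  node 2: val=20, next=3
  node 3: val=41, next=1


Floyd's tortoise (slow, +1) and hare (fast, +2):
  init: slow=0, fast=0
  step 1: slow=1, fast=2
  step 2: slow=2, fast=1
  step 3: slow=3, fast=3
  slow == fast at node 3: cycle detected

Cycle: yes


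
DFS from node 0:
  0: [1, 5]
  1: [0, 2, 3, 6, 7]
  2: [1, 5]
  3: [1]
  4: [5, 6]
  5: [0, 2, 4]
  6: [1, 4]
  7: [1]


Visit 0, push [5, 1]
Visit 1, push [7, 6, 3, 2]
Visit 2, push [5]
Visit 5, push [4]
Visit 4, push [6]
Visit 6, push []
Visit 3, push []
Visit 7, push []

DFS order: [0, 1, 2, 5, 4, 6, 3, 7]


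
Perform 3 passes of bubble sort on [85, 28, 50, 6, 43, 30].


Initial: [85, 28, 50, 6, 43, 30]
Pass 1: [28, 50, 6, 43, 30, 85] (5 swaps)
Pass 2: [28, 6, 43, 30, 50, 85] (3 swaps)
Pass 3: [6, 28, 30, 43, 50, 85] (2 swaps)

After 3 passes: [6, 28, 30, 43, 50, 85]


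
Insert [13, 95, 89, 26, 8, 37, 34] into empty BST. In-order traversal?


Insert 13: root
Insert 95: R from 13
Insert 89: R from 13 -> L from 95
Insert 26: R from 13 -> L from 95 -> L from 89
Insert 8: L from 13
Insert 37: R from 13 -> L from 95 -> L from 89 -> R from 26
Insert 34: R from 13 -> L from 95 -> L from 89 -> R from 26 -> L from 37

In-order: [8, 13, 26, 34, 37, 89, 95]


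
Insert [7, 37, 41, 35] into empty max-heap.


Insert 7: [7]
Insert 37: [37, 7]
Insert 41: [41, 7, 37]
Insert 35: [41, 35, 37, 7]

Final heap: [41, 35, 37, 7]


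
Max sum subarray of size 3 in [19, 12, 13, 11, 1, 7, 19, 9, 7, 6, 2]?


[0:3]: 44
[1:4]: 36
[2:5]: 25
[3:6]: 19
[4:7]: 27
[5:8]: 35
[6:9]: 35
[7:10]: 22
[8:11]: 15

Max: 44 at [0:3]


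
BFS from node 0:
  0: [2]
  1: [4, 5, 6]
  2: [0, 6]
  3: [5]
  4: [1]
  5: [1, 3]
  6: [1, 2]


Visit 0, enqueue [2]
Visit 2, enqueue [6]
Visit 6, enqueue [1]
Visit 1, enqueue [4, 5]
Visit 4, enqueue []
Visit 5, enqueue [3]
Visit 3, enqueue []

BFS order: [0, 2, 6, 1, 4, 5, 3]


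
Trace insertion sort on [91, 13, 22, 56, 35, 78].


Initial: [91, 13, 22, 56, 35, 78]
Insert 13: [13, 91, 22, 56, 35, 78]
Insert 22: [13, 22, 91, 56, 35, 78]
Insert 56: [13, 22, 56, 91, 35, 78]
Insert 35: [13, 22, 35, 56, 91, 78]
Insert 78: [13, 22, 35, 56, 78, 91]

Sorted: [13, 22, 35, 56, 78, 91]


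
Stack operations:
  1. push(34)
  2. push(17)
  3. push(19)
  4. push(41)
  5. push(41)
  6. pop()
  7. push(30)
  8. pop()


push(34) -> [34]
push(17) -> [34, 17]
push(19) -> [34, 17, 19]
push(41) -> [34, 17, 19, 41]
push(41) -> [34, 17, 19, 41, 41]
pop()->41, [34, 17, 19, 41]
push(30) -> [34, 17, 19, 41, 30]
pop()->30, [34, 17, 19, 41]

Final stack: [34, 17, 19, 41]


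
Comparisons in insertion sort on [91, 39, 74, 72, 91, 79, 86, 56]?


Algorithm: insertion sort
Input: [91, 39, 74, 72, 91, 79, 86, 56]
Sorted: [39, 56, 72, 74, 79, 86, 91, 91]

20


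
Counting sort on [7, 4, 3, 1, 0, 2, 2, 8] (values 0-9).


Input: [7, 4, 3, 1, 0, 2, 2, 8]
Counts: [1, 1, 2, 1, 1, 0, 0, 1, 1, 0]

Sorted: [0, 1, 2, 2, 3, 4, 7, 8]


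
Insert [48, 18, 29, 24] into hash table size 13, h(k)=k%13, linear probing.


Insert 48: h=9 -> slot 9
Insert 18: h=5 -> slot 5
Insert 29: h=3 -> slot 3
Insert 24: h=11 -> slot 11

Table: [None, None, None, 29, None, 18, None, None, None, 48, None, 24, None]


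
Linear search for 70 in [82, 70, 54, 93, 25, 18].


i=0: 82!=70
i=1: 70==70 found!

Found at 1, 2 comps


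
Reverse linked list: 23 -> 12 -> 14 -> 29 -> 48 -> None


Step 1: curr=23, set curr.next=prev(None) | reversed so far: 23
Step 2: curr=12, set curr.next=prev(23) | reversed so far: 12 -> 23
Step 3: curr=14, set curr.next=prev(12) | reversed so far: 14 -> 12 -> 23
Step 4: curr=29, set curr.next=prev(14) | reversed so far: 29 -> 14 -> 12 -> 23
Step 5: curr=48, set curr.next=prev(29) | reversed so far: 48 -> 29 -> 14 -> 12 -> 23

48 -> 29 -> 14 -> 12 -> 23 -> None


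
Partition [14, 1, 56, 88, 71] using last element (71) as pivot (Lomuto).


Pivot: 71
  14 <= 71: advance i (no swap)
  1 <= 71: advance i (no swap)
  56 <= 71: advance i (no swap)
Place pivot at 3: [14, 1, 56, 71, 88]

Partitioned: [14, 1, 56, 71, 88]


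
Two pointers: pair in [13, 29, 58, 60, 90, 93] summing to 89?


lo=0(13)+hi=5(93)=106
lo=0(13)+hi=4(90)=103
lo=0(13)+hi=3(60)=73
lo=1(29)+hi=3(60)=89

Yes: 29+60=89


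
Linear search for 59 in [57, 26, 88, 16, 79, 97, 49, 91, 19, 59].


i=0: 57!=59
i=1: 26!=59
i=2: 88!=59
i=3: 16!=59
i=4: 79!=59
i=5: 97!=59
i=6: 49!=59
i=7: 91!=59
i=8: 19!=59
i=9: 59==59 found!

Found at 9, 10 comps


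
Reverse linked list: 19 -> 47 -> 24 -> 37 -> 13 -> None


Step 1: curr=19, set curr.next=prev(None) | reversed so far: 19
Step 2: curr=47, set curr.next=prev(19) | reversed so far: 47 -> 19
Step 3: curr=24, set curr.next=prev(47) | reversed so far: 24 -> 47 -> 19
Step 4: curr=37, set curr.next=prev(24) | reversed so far: 37 -> 24 -> 47 -> 19
Step 5: curr=13, set curr.next=prev(37) | reversed so far: 13 -> 37 -> 24 -> 47 -> 19

13 -> 37 -> 24 -> 47 -> 19 -> None


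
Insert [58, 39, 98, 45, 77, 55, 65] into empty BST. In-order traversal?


Insert 58: root
Insert 39: L from 58
Insert 98: R from 58
Insert 45: L from 58 -> R from 39
Insert 77: R from 58 -> L from 98
Insert 55: L from 58 -> R from 39 -> R from 45
Insert 65: R from 58 -> L from 98 -> L from 77

In-order: [39, 45, 55, 58, 65, 77, 98]


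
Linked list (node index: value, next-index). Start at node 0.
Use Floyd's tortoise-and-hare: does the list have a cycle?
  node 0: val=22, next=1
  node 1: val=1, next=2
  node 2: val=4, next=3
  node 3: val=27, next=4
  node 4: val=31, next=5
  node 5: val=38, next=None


Floyd's tortoise (slow, +1) and hare (fast, +2):
  init: slow=0, fast=0
  step 1: slow=1, fast=2
  step 2: slow=2, fast=4
  step 3: fast 4->5->None, no cycle

Cycle: no


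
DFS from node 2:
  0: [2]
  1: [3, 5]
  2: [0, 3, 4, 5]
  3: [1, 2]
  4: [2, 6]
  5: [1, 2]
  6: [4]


Visit 2, push [5, 4, 3, 0]
Visit 0, push []
Visit 3, push [1]
Visit 1, push [5]
Visit 5, push []
Visit 4, push [6]
Visit 6, push []

DFS order: [2, 0, 3, 1, 5, 4, 6]


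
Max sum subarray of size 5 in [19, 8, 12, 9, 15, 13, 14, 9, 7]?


[0:5]: 63
[1:6]: 57
[2:7]: 63
[3:8]: 60
[4:9]: 58

Max: 63 at [0:5]


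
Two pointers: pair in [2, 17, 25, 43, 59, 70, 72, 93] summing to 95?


lo=0(2)+hi=7(93)=95

Yes: 2+93=95


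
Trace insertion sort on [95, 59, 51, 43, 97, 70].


Initial: [95, 59, 51, 43, 97, 70]
Insert 59: [59, 95, 51, 43, 97, 70]
Insert 51: [51, 59, 95, 43, 97, 70]
Insert 43: [43, 51, 59, 95, 97, 70]
Insert 97: [43, 51, 59, 95, 97, 70]
Insert 70: [43, 51, 59, 70, 95, 97]

Sorted: [43, 51, 59, 70, 95, 97]


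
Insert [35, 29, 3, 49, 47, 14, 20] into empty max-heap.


Insert 35: [35]
Insert 29: [35, 29]
Insert 3: [35, 29, 3]
Insert 49: [49, 35, 3, 29]
Insert 47: [49, 47, 3, 29, 35]
Insert 14: [49, 47, 14, 29, 35, 3]
Insert 20: [49, 47, 20, 29, 35, 3, 14]

Final heap: [49, 47, 20, 29, 35, 3, 14]


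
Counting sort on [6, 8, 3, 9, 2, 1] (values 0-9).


Input: [6, 8, 3, 9, 2, 1]
Counts: [0, 1, 1, 1, 0, 0, 1, 0, 1, 1]

Sorted: [1, 2, 3, 6, 8, 9]


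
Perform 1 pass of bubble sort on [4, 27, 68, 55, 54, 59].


Initial: [4, 27, 68, 55, 54, 59]
Pass 1: [4, 27, 55, 54, 59, 68] (3 swaps)

After 1 pass: [4, 27, 55, 54, 59, 68]


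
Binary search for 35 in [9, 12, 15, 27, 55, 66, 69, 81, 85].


Step 1: lo=0, hi=8, mid=4, val=55
Step 2: lo=0, hi=3, mid=1, val=12
Step 3: lo=2, hi=3, mid=2, val=15
Step 4: lo=3, hi=3, mid=3, val=27

Not found


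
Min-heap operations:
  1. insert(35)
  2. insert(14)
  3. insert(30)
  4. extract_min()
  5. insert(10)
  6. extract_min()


insert(35) -> [35]
insert(14) -> [14, 35]
insert(30) -> [14, 35, 30]
extract_min()->14, [30, 35]
insert(10) -> [10, 35, 30]
extract_min()->10, [30, 35]

Final heap: [30, 35]


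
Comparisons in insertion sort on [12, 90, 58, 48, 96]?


Algorithm: insertion sort
Input: [12, 90, 58, 48, 96]
Sorted: [12, 48, 58, 90, 96]

7


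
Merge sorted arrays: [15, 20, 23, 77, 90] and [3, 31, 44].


Take 3 from B
Take 15 from A
Take 20 from A
Take 23 from A
Take 31 from B
Take 44 from B

Merged: [3, 15, 20, 23, 31, 44, 77, 90]


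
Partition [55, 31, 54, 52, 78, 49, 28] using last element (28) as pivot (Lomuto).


Pivot: 28
Place pivot at 0: [28, 31, 54, 52, 78, 49, 55]

Partitioned: [28, 31, 54, 52, 78, 49, 55]


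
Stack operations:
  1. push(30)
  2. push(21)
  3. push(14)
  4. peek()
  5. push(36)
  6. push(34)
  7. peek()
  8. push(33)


push(30) -> [30]
push(21) -> [30, 21]
push(14) -> [30, 21, 14]
peek()->14
push(36) -> [30, 21, 14, 36]
push(34) -> [30, 21, 14, 36, 34]
peek()->34
push(33) -> [30, 21, 14, 36, 34, 33]

Final stack: [30, 21, 14, 36, 34, 33]


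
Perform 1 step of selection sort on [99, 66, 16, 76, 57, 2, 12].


Initial: [99, 66, 16, 76, 57, 2, 12]
Step 1: min=2 at 5
  Swap: [2, 66, 16, 76, 57, 99, 12]

After 1 step: [2, 66, 16, 76, 57, 99, 12]


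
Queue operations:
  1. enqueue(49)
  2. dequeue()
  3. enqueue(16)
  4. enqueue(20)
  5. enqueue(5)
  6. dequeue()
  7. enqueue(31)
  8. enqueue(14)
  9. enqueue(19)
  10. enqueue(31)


enqueue(49) -> [49]
dequeue()->49, []
enqueue(16) -> [16]
enqueue(20) -> [16, 20]
enqueue(5) -> [16, 20, 5]
dequeue()->16, [20, 5]
enqueue(31) -> [20, 5, 31]
enqueue(14) -> [20, 5, 31, 14]
enqueue(19) -> [20, 5, 31, 14, 19]
enqueue(31) -> [20, 5, 31, 14, 19, 31]

Final queue: [20, 5, 31, 14, 19, 31]


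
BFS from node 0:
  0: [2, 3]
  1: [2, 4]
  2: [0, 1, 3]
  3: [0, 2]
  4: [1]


Visit 0, enqueue [2, 3]
Visit 2, enqueue [1]
Visit 3, enqueue []
Visit 1, enqueue [4]
Visit 4, enqueue []

BFS order: [0, 2, 3, 1, 4]


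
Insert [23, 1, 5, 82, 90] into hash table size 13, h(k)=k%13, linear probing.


Insert 23: h=10 -> slot 10
Insert 1: h=1 -> slot 1
Insert 5: h=5 -> slot 5
Insert 82: h=4 -> slot 4
Insert 90: h=12 -> slot 12

Table: [None, 1, None, None, 82, 5, None, None, None, None, 23, None, 90]


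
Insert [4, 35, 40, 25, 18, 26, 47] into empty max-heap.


Insert 4: [4]
Insert 35: [35, 4]
Insert 40: [40, 4, 35]
Insert 25: [40, 25, 35, 4]
Insert 18: [40, 25, 35, 4, 18]
Insert 26: [40, 25, 35, 4, 18, 26]
Insert 47: [47, 25, 40, 4, 18, 26, 35]

Final heap: [47, 25, 40, 4, 18, 26, 35]


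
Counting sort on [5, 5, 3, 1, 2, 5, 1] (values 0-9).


Input: [5, 5, 3, 1, 2, 5, 1]
Counts: [0, 2, 1, 1, 0, 3, 0, 0, 0, 0]

Sorted: [1, 1, 2, 3, 5, 5, 5]


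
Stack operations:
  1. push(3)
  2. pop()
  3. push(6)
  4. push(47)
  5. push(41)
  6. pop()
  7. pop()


push(3) -> [3]
pop()->3, []
push(6) -> [6]
push(47) -> [6, 47]
push(41) -> [6, 47, 41]
pop()->41, [6, 47]
pop()->47, [6]

Final stack: [6]


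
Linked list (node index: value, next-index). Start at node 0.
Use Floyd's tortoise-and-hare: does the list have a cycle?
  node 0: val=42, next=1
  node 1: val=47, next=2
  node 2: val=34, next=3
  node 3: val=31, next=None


Floyd's tortoise (slow, +1) and hare (fast, +2):
  init: slow=0, fast=0
  step 1: slow=1, fast=2
  step 2: fast 2->3->None, no cycle

Cycle: no


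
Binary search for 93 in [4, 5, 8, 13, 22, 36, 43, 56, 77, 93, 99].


Step 1: lo=0, hi=10, mid=5, val=36
Step 2: lo=6, hi=10, mid=8, val=77
Step 3: lo=9, hi=10, mid=9, val=93

Found at index 9


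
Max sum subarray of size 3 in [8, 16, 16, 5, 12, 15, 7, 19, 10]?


[0:3]: 40
[1:4]: 37
[2:5]: 33
[3:6]: 32
[4:7]: 34
[5:8]: 41
[6:9]: 36

Max: 41 at [5:8]


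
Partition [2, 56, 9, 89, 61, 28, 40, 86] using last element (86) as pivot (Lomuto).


Pivot: 86
  2 <= 86: advance i (no swap)
  56 <= 86: advance i (no swap)
  9 <= 86: advance i (no swap)
  61 <= 86: swap -> [2, 56, 9, 61, 89, 28, 40, 86]
  28 <= 86: swap -> [2, 56, 9, 61, 28, 89, 40, 86]
  40 <= 86: swap -> [2, 56, 9, 61, 28, 40, 89, 86]
Place pivot at 6: [2, 56, 9, 61, 28, 40, 86, 89]

Partitioned: [2, 56, 9, 61, 28, 40, 86, 89]


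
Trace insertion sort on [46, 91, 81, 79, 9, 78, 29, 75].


Initial: [46, 91, 81, 79, 9, 78, 29, 75]
Insert 91: [46, 91, 81, 79, 9, 78, 29, 75]
Insert 81: [46, 81, 91, 79, 9, 78, 29, 75]
Insert 79: [46, 79, 81, 91, 9, 78, 29, 75]
Insert 9: [9, 46, 79, 81, 91, 78, 29, 75]
Insert 78: [9, 46, 78, 79, 81, 91, 29, 75]
Insert 29: [9, 29, 46, 78, 79, 81, 91, 75]
Insert 75: [9, 29, 46, 75, 78, 79, 81, 91]

Sorted: [9, 29, 46, 75, 78, 79, 81, 91]


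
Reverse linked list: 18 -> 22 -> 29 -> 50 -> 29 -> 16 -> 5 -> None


Step 1: curr=18, set curr.next=prev(None) | reversed so far: 18
Step 2: curr=22, set curr.next=prev(18) | reversed so far: 22 -> 18
Step 3: curr=29, set curr.next=prev(22) | reversed so far: 29 -> 22 -> 18
Step 4: curr=50, set curr.next=prev(29) | reversed so far: 50 -> 29 -> 22 -> 18
Step 5: curr=29, set curr.next=prev(50) | reversed so far: 29 -> 50 -> 29 -> 22 -> 18
Step 6: curr=16, set curr.next=prev(29) | reversed so far: 16 -> 29 -> 50 -> 29 -> 22 -> 18
Step 7: curr=5, set curr.next=prev(16) | reversed so far: 5 -> 16 -> 29 -> 50 -> 29 -> 22 -> 18

5 -> 16 -> 29 -> 50 -> 29 -> 22 -> 18 -> None


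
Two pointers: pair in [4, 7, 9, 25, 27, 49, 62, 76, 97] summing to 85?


lo=0(4)+hi=8(97)=101
lo=0(4)+hi=7(76)=80
lo=1(7)+hi=7(76)=83
lo=2(9)+hi=7(76)=85

Yes: 9+76=85


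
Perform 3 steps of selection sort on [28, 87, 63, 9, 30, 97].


Initial: [28, 87, 63, 9, 30, 97]
Step 1: min=9 at 3
  Swap: [9, 87, 63, 28, 30, 97]
Step 2: min=28 at 3
  Swap: [9, 28, 63, 87, 30, 97]
Step 3: min=30 at 4
  Swap: [9, 28, 30, 87, 63, 97]

After 3 steps: [9, 28, 30, 87, 63, 97]


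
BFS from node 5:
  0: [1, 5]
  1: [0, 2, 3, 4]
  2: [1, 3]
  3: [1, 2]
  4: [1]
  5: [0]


Visit 5, enqueue [0]
Visit 0, enqueue [1]
Visit 1, enqueue [2, 3, 4]
Visit 2, enqueue []
Visit 3, enqueue []
Visit 4, enqueue []

BFS order: [5, 0, 1, 2, 3, 4]


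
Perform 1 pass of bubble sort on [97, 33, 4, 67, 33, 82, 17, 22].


Initial: [97, 33, 4, 67, 33, 82, 17, 22]
Pass 1: [33, 4, 67, 33, 82, 17, 22, 97] (7 swaps)

After 1 pass: [33, 4, 67, 33, 82, 17, 22, 97]


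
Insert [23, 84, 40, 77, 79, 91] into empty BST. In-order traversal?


Insert 23: root
Insert 84: R from 23
Insert 40: R from 23 -> L from 84
Insert 77: R from 23 -> L from 84 -> R from 40
Insert 79: R from 23 -> L from 84 -> R from 40 -> R from 77
Insert 91: R from 23 -> R from 84

In-order: [23, 40, 77, 79, 84, 91]


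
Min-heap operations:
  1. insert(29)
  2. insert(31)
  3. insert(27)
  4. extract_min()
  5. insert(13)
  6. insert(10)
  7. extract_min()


insert(29) -> [29]
insert(31) -> [29, 31]
insert(27) -> [27, 31, 29]
extract_min()->27, [29, 31]
insert(13) -> [13, 31, 29]
insert(10) -> [10, 13, 29, 31]
extract_min()->10, [13, 31, 29]

Final heap: [13, 31, 29]


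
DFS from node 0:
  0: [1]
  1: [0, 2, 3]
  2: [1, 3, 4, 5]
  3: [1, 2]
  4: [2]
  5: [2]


Visit 0, push [1]
Visit 1, push [3, 2]
Visit 2, push [5, 4, 3]
Visit 3, push []
Visit 4, push []
Visit 5, push []

DFS order: [0, 1, 2, 3, 4, 5]


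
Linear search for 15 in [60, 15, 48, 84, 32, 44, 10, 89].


i=0: 60!=15
i=1: 15==15 found!

Found at 1, 2 comps


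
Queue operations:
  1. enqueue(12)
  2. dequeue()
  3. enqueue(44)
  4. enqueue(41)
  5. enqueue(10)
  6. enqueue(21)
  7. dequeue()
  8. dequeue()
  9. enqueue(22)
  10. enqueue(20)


enqueue(12) -> [12]
dequeue()->12, []
enqueue(44) -> [44]
enqueue(41) -> [44, 41]
enqueue(10) -> [44, 41, 10]
enqueue(21) -> [44, 41, 10, 21]
dequeue()->44, [41, 10, 21]
dequeue()->41, [10, 21]
enqueue(22) -> [10, 21, 22]
enqueue(20) -> [10, 21, 22, 20]

Final queue: [10, 21, 22, 20]


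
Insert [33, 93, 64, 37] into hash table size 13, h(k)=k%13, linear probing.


Insert 33: h=7 -> slot 7
Insert 93: h=2 -> slot 2
Insert 64: h=12 -> slot 12
Insert 37: h=11 -> slot 11

Table: [None, None, 93, None, None, None, None, 33, None, None, None, 37, 64]


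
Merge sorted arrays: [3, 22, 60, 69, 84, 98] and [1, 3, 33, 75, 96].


Take 1 from B
Take 3 from A
Take 3 from B
Take 22 from A
Take 33 from B
Take 60 from A
Take 69 from A
Take 75 from B
Take 84 from A
Take 96 from B

Merged: [1, 3, 3, 22, 33, 60, 69, 75, 84, 96, 98]


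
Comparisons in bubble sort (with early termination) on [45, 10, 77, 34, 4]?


Algorithm: bubble sort (with early termination)
Input: [45, 10, 77, 34, 4]
Sorted: [4, 10, 34, 45, 77]

10


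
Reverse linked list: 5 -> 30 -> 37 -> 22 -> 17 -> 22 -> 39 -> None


Step 1: curr=5, set curr.next=prev(None) | reversed so far: 5
Step 2: curr=30, set curr.next=prev(5) | reversed so far: 30 -> 5
Step 3: curr=37, set curr.next=prev(30) | reversed so far: 37 -> 30 -> 5
Step 4: curr=22, set curr.next=prev(37) | reversed so far: 22 -> 37 -> 30 -> 5
Step 5: curr=17, set curr.next=prev(22) | reversed so far: 17 -> 22 -> 37 -> 30 -> 5
Step 6: curr=22, set curr.next=prev(17) | reversed so far: 22 -> 17 -> 22 -> 37 -> 30 -> 5
Step 7: curr=39, set curr.next=prev(22) | reversed so far: 39 -> 22 -> 17 -> 22 -> 37 -> 30 -> 5

39 -> 22 -> 17 -> 22 -> 37 -> 30 -> 5 -> None


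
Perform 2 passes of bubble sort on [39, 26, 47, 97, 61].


Initial: [39, 26, 47, 97, 61]
Pass 1: [26, 39, 47, 61, 97] (2 swaps)
Pass 2: [26, 39, 47, 61, 97] (0 swaps)

After 2 passes: [26, 39, 47, 61, 97]


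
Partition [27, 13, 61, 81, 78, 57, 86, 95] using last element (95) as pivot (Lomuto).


Pivot: 95
  27 <= 95: advance i (no swap)
  13 <= 95: advance i (no swap)
  61 <= 95: advance i (no swap)
  81 <= 95: advance i (no swap)
  78 <= 95: advance i (no swap)
  57 <= 95: advance i (no swap)
  86 <= 95: advance i (no swap)
Place pivot at 7: [27, 13, 61, 81, 78, 57, 86, 95]

Partitioned: [27, 13, 61, 81, 78, 57, 86, 95]


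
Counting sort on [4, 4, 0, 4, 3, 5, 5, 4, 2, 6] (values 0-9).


Input: [4, 4, 0, 4, 3, 5, 5, 4, 2, 6]
Counts: [1, 0, 1, 1, 4, 2, 1, 0, 0, 0]

Sorted: [0, 2, 3, 4, 4, 4, 4, 5, 5, 6]


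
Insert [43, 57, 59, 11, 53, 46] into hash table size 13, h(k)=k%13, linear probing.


Insert 43: h=4 -> slot 4
Insert 57: h=5 -> slot 5
Insert 59: h=7 -> slot 7
Insert 11: h=11 -> slot 11
Insert 53: h=1 -> slot 1
Insert 46: h=7, 1 probes -> slot 8

Table: [None, 53, None, None, 43, 57, None, 59, 46, None, None, 11, None]


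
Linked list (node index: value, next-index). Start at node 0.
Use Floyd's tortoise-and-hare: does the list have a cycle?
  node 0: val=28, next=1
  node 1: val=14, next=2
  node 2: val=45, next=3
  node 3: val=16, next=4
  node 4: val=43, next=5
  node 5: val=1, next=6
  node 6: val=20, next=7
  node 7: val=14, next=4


Floyd's tortoise (slow, +1) and hare (fast, +2):
  init: slow=0, fast=0
  step 1: slow=1, fast=2
  step 2: slow=2, fast=4
  step 3: slow=3, fast=6
  step 4: slow=4, fast=4
  slow == fast at node 4: cycle detected

Cycle: yes


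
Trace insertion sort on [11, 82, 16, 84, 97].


Initial: [11, 82, 16, 84, 97]
Insert 82: [11, 82, 16, 84, 97]
Insert 16: [11, 16, 82, 84, 97]
Insert 84: [11, 16, 82, 84, 97]
Insert 97: [11, 16, 82, 84, 97]

Sorted: [11, 16, 82, 84, 97]


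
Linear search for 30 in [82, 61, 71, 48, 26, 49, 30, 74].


i=0: 82!=30
i=1: 61!=30
i=2: 71!=30
i=3: 48!=30
i=4: 26!=30
i=5: 49!=30
i=6: 30==30 found!

Found at 6, 7 comps


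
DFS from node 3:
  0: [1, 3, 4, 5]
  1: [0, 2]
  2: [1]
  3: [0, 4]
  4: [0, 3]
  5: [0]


Visit 3, push [4, 0]
Visit 0, push [5, 4, 1]
Visit 1, push [2]
Visit 2, push []
Visit 4, push []
Visit 5, push []

DFS order: [3, 0, 1, 2, 4, 5]


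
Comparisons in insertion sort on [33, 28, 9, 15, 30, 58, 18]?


Algorithm: insertion sort
Input: [33, 28, 9, 15, 30, 58, 18]
Sorted: [9, 15, 18, 28, 30, 33, 58]

14


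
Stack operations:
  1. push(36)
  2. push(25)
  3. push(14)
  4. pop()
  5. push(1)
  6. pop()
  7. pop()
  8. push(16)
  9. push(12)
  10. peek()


push(36) -> [36]
push(25) -> [36, 25]
push(14) -> [36, 25, 14]
pop()->14, [36, 25]
push(1) -> [36, 25, 1]
pop()->1, [36, 25]
pop()->25, [36]
push(16) -> [36, 16]
push(12) -> [36, 16, 12]
peek()->12

Final stack: [36, 16, 12]


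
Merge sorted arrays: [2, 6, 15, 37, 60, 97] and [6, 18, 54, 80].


Take 2 from A
Take 6 from A
Take 6 from B
Take 15 from A
Take 18 from B
Take 37 from A
Take 54 from B
Take 60 from A
Take 80 from B

Merged: [2, 6, 6, 15, 18, 37, 54, 60, 80, 97]


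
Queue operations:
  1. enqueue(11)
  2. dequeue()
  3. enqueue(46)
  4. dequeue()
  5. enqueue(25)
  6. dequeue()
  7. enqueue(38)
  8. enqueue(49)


enqueue(11) -> [11]
dequeue()->11, []
enqueue(46) -> [46]
dequeue()->46, []
enqueue(25) -> [25]
dequeue()->25, []
enqueue(38) -> [38]
enqueue(49) -> [38, 49]

Final queue: [38, 49]


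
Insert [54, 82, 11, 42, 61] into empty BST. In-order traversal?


Insert 54: root
Insert 82: R from 54
Insert 11: L from 54
Insert 42: L from 54 -> R from 11
Insert 61: R from 54 -> L from 82

In-order: [11, 42, 54, 61, 82]


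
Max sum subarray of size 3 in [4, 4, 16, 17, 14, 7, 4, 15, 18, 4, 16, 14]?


[0:3]: 24
[1:4]: 37
[2:5]: 47
[3:6]: 38
[4:7]: 25
[5:8]: 26
[6:9]: 37
[7:10]: 37
[8:11]: 38
[9:12]: 34

Max: 47 at [2:5]


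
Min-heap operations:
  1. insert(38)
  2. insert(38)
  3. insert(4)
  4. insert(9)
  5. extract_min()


insert(38) -> [38]
insert(38) -> [38, 38]
insert(4) -> [4, 38, 38]
insert(9) -> [4, 9, 38, 38]
extract_min()->4, [9, 38, 38]

Final heap: [9, 38, 38]


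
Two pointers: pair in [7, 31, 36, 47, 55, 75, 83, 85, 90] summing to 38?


lo=0(7)+hi=8(90)=97
lo=0(7)+hi=7(85)=92
lo=0(7)+hi=6(83)=90
lo=0(7)+hi=5(75)=82
lo=0(7)+hi=4(55)=62
lo=0(7)+hi=3(47)=54
lo=0(7)+hi=2(36)=43
lo=0(7)+hi=1(31)=38

Yes: 7+31=38


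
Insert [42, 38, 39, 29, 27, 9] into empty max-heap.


Insert 42: [42]
Insert 38: [42, 38]
Insert 39: [42, 38, 39]
Insert 29: [42, 38, 39, 29]
Insert 27: [42, 38, 39, 29, 27]
Insert 9: [42, 38, 39, 29, 27, 9]

Final heap: [42, 38, 39, 29, 27, 9]


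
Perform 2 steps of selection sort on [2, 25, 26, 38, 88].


Initial: [2, 25, 26, 38, 88]
Step 1: min=2 at 0
  Swap: [2, 25, 26, 38, 88]
Step 2: min=25 at 1
  Swap: [2, 25, 26, 38, 88]

After 2 steps: [2, 25, 26, 38, 88]


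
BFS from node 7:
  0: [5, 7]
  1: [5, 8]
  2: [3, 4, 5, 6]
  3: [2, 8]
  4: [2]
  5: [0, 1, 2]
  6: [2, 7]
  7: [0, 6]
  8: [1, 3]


Visit 7, enqueue [0, 6]
Visit 0, enqueue [5]
Visit 6, enqueue [2]
Visit 5, enqueue [1]
Visit 2, enqueue [3, 4]
Visit 1, enqueue [8]
Visit 3, enqueue []
Visit 4, enqueue []
Visit 8, enqueue []

BFS order: [7, 0, 6, 5, 2, 1, 3, 4, 8]


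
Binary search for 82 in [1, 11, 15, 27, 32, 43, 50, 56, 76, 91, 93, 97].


Step 1: lo=0, hi=11, mid=5, val=43
Step 2: lo=6, hi=11, mid=8, val=76
Step 3: lo=9, hi=11, mid=10, val=93
Step 4: lo=9, hi=9, mid=9, val=91

Not found


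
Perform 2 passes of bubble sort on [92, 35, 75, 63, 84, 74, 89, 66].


Initial: [92, 35, 75, 63, 84, 74, 89, 66]
Pass 1: [35, 75, 63, 84, 74, 89, 66, 92] (7 swaps)
Pass 2: [35, 63, 75, 74, 84, 66, 89, 92] (3 swaps)

After 2 passes: [35, 63, 75, 74, 84, 66, 89, 92]


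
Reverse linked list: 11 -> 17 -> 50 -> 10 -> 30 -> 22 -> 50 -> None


Step 1: curr=11, set curr.next=prev(None) | reversed so far: 11
Step 2: curr=17, set curr.next=prev(11) | reversed so far: 17 -> 11
Step 3: curr=50, set curr.next=prev(17) | reversed so far: 50 -> 17 -> 11
Step 4: curr=10, set curr.next=prev(50) | reversed so far: 10 -> 50 -> 17 -> 11
Step 5: curr=30, set curr.next=prev(10) | reversed so far: 30 -> 10 -> 50 -> 17 -> 11
Step 6: curr=22, set curr.next=prev(30) | reversed so far: 22 -> 30 -> 10 -> 50 -> 17 -> 11
Step 7: curr=50, set curr.next=prev(22) | reversed so far: 50 -> 22 -> 30 -> 10 -> 50 -> 17 -> 11

50 -> 22 -> 30 -> 10 -> 50 -> 17 -> 11 -> None


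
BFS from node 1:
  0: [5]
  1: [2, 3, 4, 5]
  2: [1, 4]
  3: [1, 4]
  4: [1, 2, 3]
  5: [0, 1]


Visit 1, enqueue [2, 3, 4, 5]
Visit 2, enqueue []
Visit 3, enqueue []
Visit 4, enqueue []
Visit 5, enqueue [0]
Visit 0, enqueue []

BFS order: [1, 2, 3, 4, 5, 0]


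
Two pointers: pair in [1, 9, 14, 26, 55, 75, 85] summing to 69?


lo=0(1)+hi=6(85)=86
lo=0(1)+hi=5(75)=76
lo=0(1)+hi=4(55)=56
lo=1(9)+hi=4(55)=64
lo=2(14)+hi=4(55)=69

Yes: 14+55=69


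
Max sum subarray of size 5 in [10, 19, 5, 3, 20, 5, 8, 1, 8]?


[0:5]: 57
[1:6]: 52
[2:7]: 41
[3:8]: 37
[4:9]: 42

Max: 57 at [0:5]


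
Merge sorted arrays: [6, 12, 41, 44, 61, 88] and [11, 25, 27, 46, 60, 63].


Take 6 from A
Take 11 from B
Take 12 from A
Take 25 from B
Take 27 from B
Take 41 from A
Take 44 from A
Take 46 from B
Take 60 from B
Take 61 from A
Take 63 from B

Merged: [6, 11, 12, 25, 27, 41, 44, 46, 60, 61, 63, 88]


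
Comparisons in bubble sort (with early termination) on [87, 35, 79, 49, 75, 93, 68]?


Algorithm: bubble sort (with early termination)
Input: [87, 35, 79, 49, 75, 93, 68]
Sorted: [35, 49, 68, 75, 79, 87, 93]

20


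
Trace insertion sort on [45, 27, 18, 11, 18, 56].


Initial: [45, 27, 18, 11, 18, 56]
Insert 27: [27, 45, 18, 11, 18, 56]
Insert 18: [18, 27, 45, 11, 18, 56]
Insert 11: [11, 18, 27, 45, 18, 56]
Insert 18: [11, 18, 18, 27, 45, 56]
Insert 56: [11, 18, 18, 27, 45, 56]

Sorted: [11, 18, 18, 27, 45, 56]


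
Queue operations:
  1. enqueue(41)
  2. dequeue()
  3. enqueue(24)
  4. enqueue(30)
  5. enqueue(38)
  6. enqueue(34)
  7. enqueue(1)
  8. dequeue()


enqueue(41) -> [41]
dequeue()->41, []
enqueue(24) -> [24]
enqueue(30) -> [24, 30]
enqueue(38) -> [24, 30, 38]
enqueue(34) -> [24, 30, 38, 34]
enqueue(1) -> [24, 30, 38, 34, 1]
dequeue()->24, [30, 38, 34, 1]

Final queue: [30, 38, 34, 1]


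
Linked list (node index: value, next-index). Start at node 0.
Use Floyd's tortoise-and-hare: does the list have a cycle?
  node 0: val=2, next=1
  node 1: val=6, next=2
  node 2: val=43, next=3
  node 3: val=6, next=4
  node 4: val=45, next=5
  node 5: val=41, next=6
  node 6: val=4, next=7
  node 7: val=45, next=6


Floyd's tortoise (slow, +1) and hare (fast, +2):
  init: slow=0, fast=0
  step 1: slow=1, fast=2
  step 2: slow=2, fast=4
  step 3: slow=3, fast=6
  step 4: slow=4, fast=6
  step 5: slow=5, fast=6
  step 6: slow=6, fast=6
  slow == fast at node 6: cycle detected

Cycle: yes


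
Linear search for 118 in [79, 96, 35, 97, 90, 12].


i=0: 79!=118
i=1: 96!=118
i=2: 35!=118
i=3: 97!=118
i=4: 90!=118
i=5: 12!=118

Not found, 6 comps


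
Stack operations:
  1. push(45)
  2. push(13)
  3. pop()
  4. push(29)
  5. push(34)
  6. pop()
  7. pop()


push(45) -> [45]
push(13) -> [45, 13]
pop()->13, [45]
push(29) -> [45, 29]
push(34) -> [45, 29, 34]
pop()->34, [45, 29]
pop()->29, [45]

Final stack: [45]


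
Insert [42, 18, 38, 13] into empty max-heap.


Insert 42: [42]
Insert 18: [42, 18]
Insert 38: [42, 18, 38]
Insert 13: [42, 18, 38, 13]

Final heap: [42, 18, 38, 13]


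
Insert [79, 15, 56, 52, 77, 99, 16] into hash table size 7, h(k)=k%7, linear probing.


Insert 79: h=2 -> slot 2
Insert 15: h=1 -> slot 1
Insert 56: h=0 -> slot 0
Insert 52: h=3 -> slot 3
Insert 77: h=0, 4 probes -> slot 4
Insert 99: h=1, 4 probes -> slot 5
Insert 16: h=2, 4 probes -> slot 6

Table: [56, 15, 79, 52, 77, 99, 16]


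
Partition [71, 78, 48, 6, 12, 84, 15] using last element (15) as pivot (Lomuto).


Pivot: 15
  6 <= 15: swap -> [6, 78, 48, 71, 12, 84, 15]
  12 <= 15: swap -> [6, 12, 48, 71, 78, 84, 15]
Place pivot at 2: [6, 12, 15, 71, 78, 84, 48]

Partitioned: [6, 12, 15, 71, 78, 84, 48]


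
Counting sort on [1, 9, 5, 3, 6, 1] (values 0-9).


Input: [1, 9, 5, 3, 6, 1]
Counts: [0, 2, 0, 1, 0, 1, 1, 0, 0, 1]

Sorted: [1, 1, 3, 5, 6, 9]


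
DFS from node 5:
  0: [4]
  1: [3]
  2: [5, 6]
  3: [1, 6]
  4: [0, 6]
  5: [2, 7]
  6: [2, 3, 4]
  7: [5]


Visit 5, push [7, 2]
Visit 2, push [6]
Visit 6, push [4, 3]
Visit 3, push [1]
Visit 1, push []
Visit 4, push [0]
Visit 0, push []
Visit 7, push []

DFS order: [5, 2, 6, 3, 1, 4, 0, 7]


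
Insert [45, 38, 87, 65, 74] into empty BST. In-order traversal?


Insert 45: root
Insert 38: L from 45
Insert 87: R from 45
Insert 65: R from 45 -> L from 87
Insert 74: R from 45 -> L from 87 -> R from 65

In-order: [38, 45, 65, 74, 87]


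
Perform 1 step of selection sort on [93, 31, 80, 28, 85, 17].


Initial: [93, 31, 80, 28, 85, 17]
Step 1: min=17 at 5
  Swap: [17, 31, 80, 28, 85, 93]

After 1 step: [17, 31, 80, 28, 85, 93]


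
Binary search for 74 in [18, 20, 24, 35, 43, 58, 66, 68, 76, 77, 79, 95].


Step 1: lo=0, hi=11, mid=5, val=58
Step 2: lo=6, hi=11, mid=8, val=76
Step 3: lo=6, hi=7, mid=6, val=66
Step 4: lo=7, hi=7, mid=7, val=68

Not found


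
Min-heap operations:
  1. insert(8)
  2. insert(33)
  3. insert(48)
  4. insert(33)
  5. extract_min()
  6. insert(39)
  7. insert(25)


insert(8) -> [8]
insert(33) -> [8, 33]
insert(48) -> [8, 33, 48]
insert(33) -> [8, 33, 48, 33]
extract_min()->8, [33, 33, 48]
insert(39) -> [33, 33, 48, 39]
insert(25) -> [25, 33, 48, 39, 33]

Final heap: [25, 33, 48, 39, 33]


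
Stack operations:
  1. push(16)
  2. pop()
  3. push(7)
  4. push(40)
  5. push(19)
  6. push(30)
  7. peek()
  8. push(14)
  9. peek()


push(16) -> [16]
pop()->16, []
push(7) -> [7]
push(40) -> [7, 40]
push(19) -> [7, 40, 19]
push(30) -> [7, 40, 19, 30]
peek()->30
push(14) -> [7, 40, 19, 30, 14]
peek()->14

Final stack: [7, 40, 19, 30, 14]
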